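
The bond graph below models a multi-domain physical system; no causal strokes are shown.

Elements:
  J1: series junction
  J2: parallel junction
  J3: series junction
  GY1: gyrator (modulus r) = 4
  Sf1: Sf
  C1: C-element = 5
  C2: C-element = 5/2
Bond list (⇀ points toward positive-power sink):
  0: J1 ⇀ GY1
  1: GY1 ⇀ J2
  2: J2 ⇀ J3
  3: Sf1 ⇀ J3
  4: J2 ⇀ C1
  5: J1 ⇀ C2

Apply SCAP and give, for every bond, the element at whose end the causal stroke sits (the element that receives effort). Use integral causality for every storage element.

#0 |GY1
#1 |GY1
#2 |J3
#3 |Sf1
#4 |J2
#5 |J1

β3 stroke at Sf1  (Sf1 (Sf) sets flow on bond)
β2 stroke at J3  (J3 flow already set via bond 3)
β4 stroke at J2  (C1 outputs effort q/C1)
β1 stroke at GY1  (0-jn J2 has e-setter on 4)
β0 stroke at GY1  (GY1: gyrator matches bond 1)
β5 stroke at J1  (1-jn J1 has f-setter on 0)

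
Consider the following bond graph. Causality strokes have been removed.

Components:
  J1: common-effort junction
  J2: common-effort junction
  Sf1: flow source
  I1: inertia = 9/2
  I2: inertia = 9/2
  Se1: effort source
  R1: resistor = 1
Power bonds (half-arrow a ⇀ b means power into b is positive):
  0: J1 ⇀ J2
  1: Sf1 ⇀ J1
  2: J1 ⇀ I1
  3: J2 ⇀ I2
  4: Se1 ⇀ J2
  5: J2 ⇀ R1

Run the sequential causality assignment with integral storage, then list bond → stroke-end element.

#0 →J1
#1 →Sf1
#2 →I1
#3 →I2
#4 →J2
#5 →R1

b1 stroke→Sf1  (Sf1: flow source, stroke at near end)
b4 stroke→J2  (Se1: effort source, stroke at far end)
b0 stroke→J1  (common-e at J2 fixed by 4)
b3 stroke→I2  (J2 effort already set via bond 4)
b5 stroke→R1  (J2: bond 4 brought effort, rest push out)
b2 stroke→I1  (J1: bond 0 brought effort, rest push out)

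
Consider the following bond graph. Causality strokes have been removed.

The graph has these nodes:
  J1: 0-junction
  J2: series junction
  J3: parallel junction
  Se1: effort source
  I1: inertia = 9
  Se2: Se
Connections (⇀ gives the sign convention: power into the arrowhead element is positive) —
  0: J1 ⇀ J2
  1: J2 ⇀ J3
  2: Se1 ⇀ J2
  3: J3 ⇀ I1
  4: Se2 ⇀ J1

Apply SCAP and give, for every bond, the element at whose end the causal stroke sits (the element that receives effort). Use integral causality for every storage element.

β0 |J2
β1 |J3
β2 |J2
β3 |I1
β4 |J1

b2 stroke at J2  (source Se1 imposes e)
b4 stroke at J1  (Se2: effort source, stroke at far end)
b0 stroke at J2  (J1 effort already set via bond 4)
b1 stroke at J3  (only one flow-in slot at J2)
b3 stroke at I1  (common-e at J3 fixed by 1)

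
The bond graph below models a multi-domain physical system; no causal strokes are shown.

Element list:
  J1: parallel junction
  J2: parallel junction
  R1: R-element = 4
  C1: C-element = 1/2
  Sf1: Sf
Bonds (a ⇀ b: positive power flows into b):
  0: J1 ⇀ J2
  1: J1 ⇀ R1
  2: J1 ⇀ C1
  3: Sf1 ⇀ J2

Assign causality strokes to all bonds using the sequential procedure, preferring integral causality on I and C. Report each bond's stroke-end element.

#3 stroke at Sf1  (Sf1: flow source, stroke at near end)
#0 stroke at J2  (J2: last free bond brings effort in)
#2 stroke at J1  (C1 integral (e out))
#1 stroke at R1  (J1 effort already set via bond 2)

β0 →J2
β1 →R1
β2 →J1
β3 →Sf1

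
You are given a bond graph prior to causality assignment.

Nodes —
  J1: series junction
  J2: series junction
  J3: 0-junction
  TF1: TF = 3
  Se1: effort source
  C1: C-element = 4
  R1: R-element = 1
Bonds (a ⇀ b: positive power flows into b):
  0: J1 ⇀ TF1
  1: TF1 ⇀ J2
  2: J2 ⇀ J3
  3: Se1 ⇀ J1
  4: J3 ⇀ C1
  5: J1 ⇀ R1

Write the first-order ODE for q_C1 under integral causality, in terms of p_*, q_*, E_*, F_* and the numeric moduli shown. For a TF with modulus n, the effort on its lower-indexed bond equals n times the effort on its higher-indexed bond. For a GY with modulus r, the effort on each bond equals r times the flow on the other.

dq_C1/dt = 3*E_Se1 - 9*q_C1/4

β3 |J1  (Se1 fixes effort; stroke away)
β4 |J3  (prefer integral on C1)
β2 |J2  (J3: bond 4 brought effort, rest push out)
β1 |TF1  (only one flow-in slot at J2)
β0 |J1  (through TF1, causality passes straight; one stroke at TF1)
β5 |R1  (J1 needs exactly one f-in)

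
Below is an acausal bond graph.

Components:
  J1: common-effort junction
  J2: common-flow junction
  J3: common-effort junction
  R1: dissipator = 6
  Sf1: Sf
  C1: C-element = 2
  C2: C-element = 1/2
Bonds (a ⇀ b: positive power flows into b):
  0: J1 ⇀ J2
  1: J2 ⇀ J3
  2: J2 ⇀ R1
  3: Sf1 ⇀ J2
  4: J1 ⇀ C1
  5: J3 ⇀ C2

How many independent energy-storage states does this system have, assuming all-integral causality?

2  (C1, C2 all integral)

#3 |Sf1  (source Sf1 imposes f)
#0 |J2  (common-f at J2 fixed by 3)
#1 |J2  (common-f at J2 fixed by 3)
#2 |J2  (J2 flow already set via bond 3)
#5 |J3  (J3 needs exactly one e-in)
#4 |J1  (J1: last free bond brings effort in)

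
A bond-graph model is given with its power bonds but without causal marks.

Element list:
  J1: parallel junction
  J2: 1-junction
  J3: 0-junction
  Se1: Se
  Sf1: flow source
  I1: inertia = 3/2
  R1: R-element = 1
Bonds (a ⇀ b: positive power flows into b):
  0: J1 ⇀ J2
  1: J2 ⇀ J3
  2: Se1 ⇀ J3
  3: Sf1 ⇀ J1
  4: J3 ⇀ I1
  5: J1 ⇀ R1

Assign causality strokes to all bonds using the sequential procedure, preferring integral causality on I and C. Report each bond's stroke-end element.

b0 stroke→J1
b1 stroke→J2
b2 stroke→J3
b3 stroke→Sf1
b4 stroke→I1
b5 stroke→R1

#2 |J3  (source Se1 imposes e)
#3 |Sf1  (Sf1 (Sf) sets flow on bond)
#1 |J2  (common-e at J3 fixed by 2)
#4 |I1  (J3 effort already set via bond 2)
#0 |J1  (only one flow-in slot at J2)
#5 |R1  (J1: bond 0 brought effort, rest push out)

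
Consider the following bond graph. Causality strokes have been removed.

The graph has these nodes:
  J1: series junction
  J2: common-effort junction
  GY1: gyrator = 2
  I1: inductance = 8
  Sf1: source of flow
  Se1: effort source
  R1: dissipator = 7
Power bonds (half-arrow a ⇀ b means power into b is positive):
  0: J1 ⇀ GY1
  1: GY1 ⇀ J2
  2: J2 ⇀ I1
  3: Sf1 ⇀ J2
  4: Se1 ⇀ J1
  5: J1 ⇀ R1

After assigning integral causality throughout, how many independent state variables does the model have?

b3 stroke→Sf1  (Sf1 fixes flow; stroke at Sf1)
b4 stroke→J1  (Se1 (Se) sets effort on bond)
b2 stroke→I1  (I1 integral (f out))
b1 stroke→J2  (only one effort-in slot at J2)
b0 stroke→J1  (GY1: gyrator matches bond 1)
b5 stroke→R1  (only one flow-in slot at J1)

1  (I1 all integral)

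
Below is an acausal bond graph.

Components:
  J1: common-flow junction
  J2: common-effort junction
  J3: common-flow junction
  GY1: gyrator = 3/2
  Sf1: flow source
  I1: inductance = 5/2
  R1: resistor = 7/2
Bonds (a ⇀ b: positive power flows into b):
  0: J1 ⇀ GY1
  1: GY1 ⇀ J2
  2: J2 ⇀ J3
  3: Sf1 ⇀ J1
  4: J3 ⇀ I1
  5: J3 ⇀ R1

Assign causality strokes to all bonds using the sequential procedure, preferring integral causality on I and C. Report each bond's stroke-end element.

β0 stroke at J1
β1 stroke at J2
β2 stroke at J3
β3 stroke at Sf1
β4 stroke at I1
β5 stroke at J3

β3 →Sf1  (Sf1 fixes flow; stroke at Sf1)
β0 →J1  (common-f at J1 fixed by 3)
β1 →J2  (through GY1, causality inverts; strokes same side of GY1)
β2 →J3  (J2: bond 1 brought effort, rest push out)
β4 →I1  (I1: I, integral causality)
β5 →J3  (J3: bond 4 brought flow, rest push out)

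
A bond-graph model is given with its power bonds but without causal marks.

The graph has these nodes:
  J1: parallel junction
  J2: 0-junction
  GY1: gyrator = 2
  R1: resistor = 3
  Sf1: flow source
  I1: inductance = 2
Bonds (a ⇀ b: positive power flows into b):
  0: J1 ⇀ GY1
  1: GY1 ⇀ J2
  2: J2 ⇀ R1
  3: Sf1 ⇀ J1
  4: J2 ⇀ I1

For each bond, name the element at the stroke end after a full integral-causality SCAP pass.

#0 →J1
#1 →J2
#2 →R1
#3 →Sf1
#4 →I1

#3 →Sf1  (Sf1: flow source, stroke at near end)
#0 →J1  (only one effort-in slot at J1)
#1 →J2  (GY GY1: same side as bond 0)
#2 →R1  (J2: bond 1 brought effort, rest push out)
#4 →I1  (common-e at J2 fixed by 1)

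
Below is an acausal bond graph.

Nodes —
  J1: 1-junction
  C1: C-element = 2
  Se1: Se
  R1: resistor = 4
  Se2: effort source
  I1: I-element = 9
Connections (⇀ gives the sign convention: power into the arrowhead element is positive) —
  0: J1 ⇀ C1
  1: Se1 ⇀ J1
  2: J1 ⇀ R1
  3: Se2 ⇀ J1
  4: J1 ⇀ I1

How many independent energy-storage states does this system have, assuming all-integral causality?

b1 stroke→J1  (Se1 fixes effort; stroke away)
b3 stroke→J1  (Se2 fixes effort; stroke away)
b0 stroke→J1  (C1 integral (e out))
b4 stroke→I1  (I1 outputs flow p/I1)
b2 stroke→J1  (J1: bond 4 brought flow, rest push out)

2  (C1, I1 all integral)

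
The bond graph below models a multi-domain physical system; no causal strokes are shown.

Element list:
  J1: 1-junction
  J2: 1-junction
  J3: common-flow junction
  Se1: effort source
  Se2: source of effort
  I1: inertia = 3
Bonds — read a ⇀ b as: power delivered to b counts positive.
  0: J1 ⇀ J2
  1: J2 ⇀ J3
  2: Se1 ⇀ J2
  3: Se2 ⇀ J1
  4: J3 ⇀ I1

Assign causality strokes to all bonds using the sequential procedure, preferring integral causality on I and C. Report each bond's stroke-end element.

b2 →J2  (Se1: effort source, stroke at far end)
b3 →J1  (Se2: effort source, stroke at far end)
b0 →J2  (closing 1-jn rule on J1)
b1 →J3  (J2: last free bond brings flow in)
b4 →I1  (J3 needs exactly one f-in)

b0 stroke→J2
b1 stroke→J3
b2 stroke→J2
b3 stroke→J1
b4 stroke→I1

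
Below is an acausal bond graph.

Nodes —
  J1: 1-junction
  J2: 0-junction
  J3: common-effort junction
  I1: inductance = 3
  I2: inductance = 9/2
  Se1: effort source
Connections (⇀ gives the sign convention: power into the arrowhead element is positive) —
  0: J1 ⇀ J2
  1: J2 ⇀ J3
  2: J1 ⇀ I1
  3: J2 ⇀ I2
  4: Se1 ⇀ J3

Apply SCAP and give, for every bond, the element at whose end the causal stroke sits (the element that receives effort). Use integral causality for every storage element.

#0 stroke at J1
#1 stroke at J2
#2 stroke at I1
#3 stroke at I2
#4 stroke at J3

b4 stroke→J3  (source Se1 imposes e)
b1 stroke→J2  (0-jn J3 has e-setter on 4)
b0 stroke→J1  (J2 effort already set via bond 1)
b3 stroke→I2  (0-jn J2 has e-setter on 1)
b2 stroke→I1  (closing 1-jn rule on J1)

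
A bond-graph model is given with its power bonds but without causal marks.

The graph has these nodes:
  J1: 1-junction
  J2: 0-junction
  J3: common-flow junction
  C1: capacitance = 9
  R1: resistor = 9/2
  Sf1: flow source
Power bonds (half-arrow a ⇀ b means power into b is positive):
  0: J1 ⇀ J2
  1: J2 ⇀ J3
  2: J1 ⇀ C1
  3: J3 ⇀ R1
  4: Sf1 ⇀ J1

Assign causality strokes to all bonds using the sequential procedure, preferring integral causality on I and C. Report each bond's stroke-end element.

#0 stroke at J1
#1 stroke at J2
#2 stroke at J1
#3 stroke at J3
#4 stroke at Sf1

β4 stroke at Sf1  (Sf1 (Sf) sets flow on bond)
β0 stroke at J1  (J1: bond 4 brought flow, rest push out)
β2 stroke at J1  (J1: bond 4 brought flow, rest push out)
β1 stroke at J2  (J2: last free bond brings effort in)
β3 stroke at J3  (1-jn J3 has f-setter on 1)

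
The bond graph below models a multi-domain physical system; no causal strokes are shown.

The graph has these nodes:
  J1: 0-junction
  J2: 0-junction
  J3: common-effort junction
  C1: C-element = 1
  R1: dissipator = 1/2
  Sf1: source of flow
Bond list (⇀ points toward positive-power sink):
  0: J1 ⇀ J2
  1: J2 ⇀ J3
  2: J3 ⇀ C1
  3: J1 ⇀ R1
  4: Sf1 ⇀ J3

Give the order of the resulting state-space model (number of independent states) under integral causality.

#4 stroke→Sf1  (source Sf1 imposes f)
#2 stroke→J3  (C1 integral (e out))
#1 stroke→J2  (common-e at J3 fixed by 2)
#0 stroke→J1  (0-jn J2 has e-setter on 1)
#3 stroke→R1  (0-jn J1 has e-setter on 0)

1  (C1 all integral)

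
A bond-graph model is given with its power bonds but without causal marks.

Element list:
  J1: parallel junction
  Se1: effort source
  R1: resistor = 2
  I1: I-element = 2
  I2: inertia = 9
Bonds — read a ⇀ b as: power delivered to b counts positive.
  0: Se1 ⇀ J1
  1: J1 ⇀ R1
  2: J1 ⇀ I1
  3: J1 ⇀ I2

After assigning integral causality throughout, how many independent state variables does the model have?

β0 stroke→J1  (source Se1 imposes e)
β1 stroke→R1  (J1: bond 0 brought effort, rest push out)
β2 stroke→I1  (J1 effort already set via bond 0)
β3 stroke→I2  (J1 effort already set via bond 0)

2  (I1, I2 all integral)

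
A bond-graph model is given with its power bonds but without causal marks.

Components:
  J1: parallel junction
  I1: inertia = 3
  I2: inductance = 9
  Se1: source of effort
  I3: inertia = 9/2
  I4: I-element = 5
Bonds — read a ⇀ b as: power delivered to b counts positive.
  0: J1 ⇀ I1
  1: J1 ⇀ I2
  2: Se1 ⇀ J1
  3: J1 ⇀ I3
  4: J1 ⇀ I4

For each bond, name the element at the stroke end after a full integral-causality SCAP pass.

bond 0 stroke→I1
bond 1 stroke→I2
bond 2 stroke→J1
bond 3 stroke→I3
bond 4 stroke→I4

#2 stroke→J1  (source Se1 imposes e)
#0 stroke→I1  (common-e at J1 fixed by 2)
#1 stroke→I2  (J1 effort already set via bond 2)
#3 stroke→I3  (J1 effort already set via bond 2)
#4 stroke→I4  (common-e at J1 fixed by 2)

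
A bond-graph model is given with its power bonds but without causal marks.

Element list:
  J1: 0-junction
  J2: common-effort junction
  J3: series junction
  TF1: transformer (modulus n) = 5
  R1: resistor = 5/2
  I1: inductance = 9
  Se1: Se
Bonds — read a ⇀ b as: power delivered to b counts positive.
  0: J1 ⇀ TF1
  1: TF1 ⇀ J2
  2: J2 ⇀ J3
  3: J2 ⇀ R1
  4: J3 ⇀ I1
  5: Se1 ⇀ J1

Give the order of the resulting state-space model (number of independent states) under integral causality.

bond 5 stroke at J1  (Se1 fixes effort; stroke away)
bond 0 stroke at TF1  (0-jn J1 has e-setter on 5)
bond 1 stroke at J2  (TF1 one-in-one-out from 0)
bond 2 stroke at J3  (common-e at J2 fixed by 1)
bond 3 stroke at R1  (0-jn J2 has e-setter on 1)
bond 4 stroke at I1  (only one flow-in slot at J3)

1  (I1 all integral)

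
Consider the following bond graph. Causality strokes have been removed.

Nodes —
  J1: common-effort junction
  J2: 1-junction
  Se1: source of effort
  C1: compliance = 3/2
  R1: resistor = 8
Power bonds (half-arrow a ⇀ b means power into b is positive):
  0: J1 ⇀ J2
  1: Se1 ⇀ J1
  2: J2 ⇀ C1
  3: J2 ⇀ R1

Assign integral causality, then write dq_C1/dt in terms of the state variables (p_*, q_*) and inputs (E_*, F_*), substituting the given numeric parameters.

dq_C1/dt = E_Se1/8 - q_C1/12

b1 stroke at J1  (source Se1 imposes e)
b0 stroke at J2  (0-jn J1 has e-setter on 1)
b2 stroke at J2  (prefer integral on C1)
b3 stroke at R1  (closing 1-jn rule on J2)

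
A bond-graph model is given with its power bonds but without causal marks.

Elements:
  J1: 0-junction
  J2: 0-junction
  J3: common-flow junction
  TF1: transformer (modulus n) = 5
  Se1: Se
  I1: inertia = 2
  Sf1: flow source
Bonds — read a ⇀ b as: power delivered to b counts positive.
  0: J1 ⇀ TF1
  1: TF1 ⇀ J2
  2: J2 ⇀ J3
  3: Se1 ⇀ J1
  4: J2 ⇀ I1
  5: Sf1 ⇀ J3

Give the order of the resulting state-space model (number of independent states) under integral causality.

#3 stroke at J1  (Se1 fixes effort; stroke away)
#5 stroke at Sf1  (Sf1 fixes flow; stroke at Sf1)
#0 stroke at TF1  (J1: bond 3 brought effort, rest push out)
#2 stroke at J3  (J3 flow already set via bond 5)
#1 stroke at J2  (TF TF1: opposite of bond 0)
#4 stroke at I1  (J2 effort already set via bond 1)

1  (I1 all integral)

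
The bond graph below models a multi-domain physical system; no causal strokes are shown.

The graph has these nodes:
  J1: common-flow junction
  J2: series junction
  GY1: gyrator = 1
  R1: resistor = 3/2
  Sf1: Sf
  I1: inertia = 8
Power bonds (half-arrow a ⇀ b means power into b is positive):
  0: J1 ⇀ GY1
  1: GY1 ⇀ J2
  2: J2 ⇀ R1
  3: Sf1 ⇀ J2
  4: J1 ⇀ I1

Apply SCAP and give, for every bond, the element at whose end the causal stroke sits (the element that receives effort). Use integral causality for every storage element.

#0 |J1
#1 |J2
#2 |J2
#3 |Sf1
#4 |I1

β3 |Sf1  (Sf1: flow source, stroke at near end)
β1 |J2  (J2 flow already set via bond 3)
β2 |J2  (J2: bond 3 brought flow, rest push out)
β0 |J1  (GY1: gyrator matches bond 1)
β4 |I1  (closing 1-jn rule on J1)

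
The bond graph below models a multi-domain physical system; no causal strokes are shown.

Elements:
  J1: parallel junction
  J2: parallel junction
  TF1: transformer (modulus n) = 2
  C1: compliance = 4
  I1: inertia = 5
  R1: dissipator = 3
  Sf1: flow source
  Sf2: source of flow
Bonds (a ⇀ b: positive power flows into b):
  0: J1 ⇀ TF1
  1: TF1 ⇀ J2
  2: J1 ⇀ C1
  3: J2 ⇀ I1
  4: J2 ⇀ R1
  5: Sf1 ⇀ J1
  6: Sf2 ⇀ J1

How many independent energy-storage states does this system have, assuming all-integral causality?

2  (C1, I1 all integral)

β5 |Sf1  (Sf1 fixes flow; stroke at Sf1)
β6 |Sf2  (Sf2: flow source, stroke at near end)
β2 |J1  (C1: C, integral causality)
β0 |TF1  (J1 effort already set via bond 2)
β1 |J2  (through TF1, causality passes straight; one stroke at TF1)
β3 |I1  (J2 effort already set via bond 1)
β4 |R1  (0-jn J2 has e-setter on 1)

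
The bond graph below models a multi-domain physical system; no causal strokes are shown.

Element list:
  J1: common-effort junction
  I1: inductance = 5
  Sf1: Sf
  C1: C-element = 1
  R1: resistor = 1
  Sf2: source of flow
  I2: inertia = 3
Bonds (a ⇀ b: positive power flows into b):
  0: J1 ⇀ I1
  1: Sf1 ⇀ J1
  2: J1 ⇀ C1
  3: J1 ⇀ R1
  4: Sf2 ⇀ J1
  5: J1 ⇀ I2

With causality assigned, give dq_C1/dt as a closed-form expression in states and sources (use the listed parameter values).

dq_C1/dt = F_Sf1 + F_Sf2 - p_I1/5 - p_I2/3 - q_C1

β1 stroke→Sf1  (Sf1: flow source, stroke at near end)
β4 stroke→Sf2  (source Sf2 imposes f)
β0 stroke→I1  (I1 integral (f out))
β2 stroke→J1  (C1 outputs effort q/C1)
β3 stroke→R1  (0-jn J1 has e-setter on 2)
β5 stroke→I2  (0-jn J1 has e-setter on 2)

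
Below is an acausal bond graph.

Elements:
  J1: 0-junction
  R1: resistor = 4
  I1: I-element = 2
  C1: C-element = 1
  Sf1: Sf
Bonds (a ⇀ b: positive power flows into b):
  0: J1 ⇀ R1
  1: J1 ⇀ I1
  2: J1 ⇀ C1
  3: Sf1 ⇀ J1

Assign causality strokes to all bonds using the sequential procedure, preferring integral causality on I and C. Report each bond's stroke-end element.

#3 stroke→Sf1  (Sf1 fixes flow; stroke at Sf1)
#1 stroke→I1  (I1: I, integral causality)
#2 stroke→J1  (prefer integral on C1)
#0 stroke→R1  (J1 effort already set via bond 2)

#0 stroke→R1
#1 stroke→I1
#2 stroke→J1
#3 stroke→Sf1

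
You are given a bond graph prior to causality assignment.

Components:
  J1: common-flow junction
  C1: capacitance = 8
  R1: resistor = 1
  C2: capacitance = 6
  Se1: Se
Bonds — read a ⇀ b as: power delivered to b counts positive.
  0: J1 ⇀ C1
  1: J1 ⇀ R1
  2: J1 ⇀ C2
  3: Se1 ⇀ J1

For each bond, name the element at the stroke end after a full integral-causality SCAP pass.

β3 stroke at J1  (Se1 fixes effort; stroke away)
β0 stroke at J1  (prefer integral on C1)
β2 stroke at J1  (C2 outputs effort q/C2)
β1 stroke at R1  (closing 1-jn rule on J1)

β0 →J1
β1 →R1
β2 →J1
β3 →J1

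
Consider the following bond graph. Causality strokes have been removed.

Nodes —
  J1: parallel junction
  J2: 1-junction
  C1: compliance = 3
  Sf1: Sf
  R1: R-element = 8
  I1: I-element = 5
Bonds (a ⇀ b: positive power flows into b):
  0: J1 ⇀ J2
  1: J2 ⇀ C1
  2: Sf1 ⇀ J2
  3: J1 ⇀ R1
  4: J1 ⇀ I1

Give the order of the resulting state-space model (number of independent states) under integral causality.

2  (C1, I1 all integral)

b2 stroke→Sf1  (Sf1 fixes flow; stroke at Sf1)
b0 stroke→J2  (J2: bond 2 brought flow, rest push out)
b1 stroke→J2  (J2 flow already set via bond 2)
b4 stroke→I1  (I1 integral (f out))
b3 stroke→J1  (closing 0-jn rule on J1)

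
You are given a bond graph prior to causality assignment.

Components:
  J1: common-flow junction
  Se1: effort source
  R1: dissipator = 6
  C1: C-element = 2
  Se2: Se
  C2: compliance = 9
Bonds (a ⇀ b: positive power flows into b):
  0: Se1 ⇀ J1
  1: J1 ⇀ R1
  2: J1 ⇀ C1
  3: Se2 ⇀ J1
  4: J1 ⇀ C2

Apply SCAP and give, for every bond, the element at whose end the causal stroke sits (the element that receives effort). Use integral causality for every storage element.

b0 →J1  (source Se1 imposes e)
b3 →J1  (source Se2 imposes e)
b2 →J1  (C1 integral (e out))
b4 →J1  (prefer integral on C2)
b1 →R1  (J1: last free bond brings flow in)

β0 stroke→J1
β1 stroke→R1
β2 stroke→J1
β3 stroke→J1
β4 stroke→J1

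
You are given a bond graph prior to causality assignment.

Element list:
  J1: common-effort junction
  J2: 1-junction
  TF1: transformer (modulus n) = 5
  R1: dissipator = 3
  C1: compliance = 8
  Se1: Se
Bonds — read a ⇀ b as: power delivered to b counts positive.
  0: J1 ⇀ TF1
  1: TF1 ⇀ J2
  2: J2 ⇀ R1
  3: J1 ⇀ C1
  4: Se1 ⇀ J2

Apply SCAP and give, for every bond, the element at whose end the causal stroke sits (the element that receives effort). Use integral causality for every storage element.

#0 stroke→TF1
#1 stroke→J2
#2 stroke→R1
#3 stroke→J1
#4 stroke→J2

#4 →J2  (Se1: effort source, stroke at far end)
#3 →J1  (prefer integral on C1)
#0 →TF1  (J1: bond 3 brought effort, rest push out)
#1 →J2  (TF1 one-in-one-out from 0)
#2 →R1  (J2: last free bond brings flow in)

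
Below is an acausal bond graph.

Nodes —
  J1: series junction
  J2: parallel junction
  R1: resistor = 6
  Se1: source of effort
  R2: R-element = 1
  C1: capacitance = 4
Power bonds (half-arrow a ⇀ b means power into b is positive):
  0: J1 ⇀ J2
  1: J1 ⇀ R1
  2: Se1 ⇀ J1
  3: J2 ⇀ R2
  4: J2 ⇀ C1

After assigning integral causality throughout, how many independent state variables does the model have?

b2 →J1  (Se1 (Se) sets effort on bond)
b4 →J2  (prefer integral on C1)
b0 →J1  (common-e at J2 fixed by 4)
b3 →R2  (common-e at J2 fixed by 4)
b1 →R1  (only one flow-in slot at J1)

1  (C1 all integral)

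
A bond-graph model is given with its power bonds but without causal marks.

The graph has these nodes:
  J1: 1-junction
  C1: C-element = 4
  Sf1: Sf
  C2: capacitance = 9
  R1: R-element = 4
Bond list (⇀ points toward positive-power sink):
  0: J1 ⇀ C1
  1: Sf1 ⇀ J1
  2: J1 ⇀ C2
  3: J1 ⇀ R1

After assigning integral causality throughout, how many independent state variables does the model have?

#1 stroke→Sf1  (Sf1 fixes flow; stroke at Sf1)
#0 stroke→J1  (J1 flow already set via bond 1)
#2 stroke→J1  (J1: bond 1 brought flow, rest push out)
#3 stroke→J1  (J1: bond 1 brought flow, rest push out)

2  (C1, C2 all integral)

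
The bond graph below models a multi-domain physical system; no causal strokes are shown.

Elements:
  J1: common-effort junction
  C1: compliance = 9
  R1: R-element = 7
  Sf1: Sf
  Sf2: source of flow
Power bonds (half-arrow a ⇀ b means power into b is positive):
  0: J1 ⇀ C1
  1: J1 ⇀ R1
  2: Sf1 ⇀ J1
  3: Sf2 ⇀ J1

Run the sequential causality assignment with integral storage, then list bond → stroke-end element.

#0 |J1
#1 |R1
#2 |Sf1
#3 |Sf2

bond 2 |Sf1  (source Sf1 imposes f)
bond 3 |Sf2  (Sf2 fixes flow; stroke at Sf2)
bond 0 |J1  (C1 outputs effort q/C1)
bond 1 |R1  (J1 effort already set via bond 0)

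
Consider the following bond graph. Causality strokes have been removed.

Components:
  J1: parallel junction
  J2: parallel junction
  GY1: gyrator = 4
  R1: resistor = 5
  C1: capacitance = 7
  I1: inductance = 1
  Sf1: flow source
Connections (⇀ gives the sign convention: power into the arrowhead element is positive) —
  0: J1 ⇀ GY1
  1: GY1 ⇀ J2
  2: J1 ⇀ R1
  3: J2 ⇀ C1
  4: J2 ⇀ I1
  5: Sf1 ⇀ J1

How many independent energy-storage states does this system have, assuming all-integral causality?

β5 |Sf1  (Sf1 fixes flow; stroke at Sf1)
β3 |J2  (prefer integral on C1)
β1 |GY1  (common-e at J2 fixed by 3)
β4 |I1  (J2: bond 3 brought effort, rest push out)
β0 |GY1  (GY GY1: same side as bond 1)
β2 |J1  (only one effort-in slot at J1)

2  (C1, I1 all integral)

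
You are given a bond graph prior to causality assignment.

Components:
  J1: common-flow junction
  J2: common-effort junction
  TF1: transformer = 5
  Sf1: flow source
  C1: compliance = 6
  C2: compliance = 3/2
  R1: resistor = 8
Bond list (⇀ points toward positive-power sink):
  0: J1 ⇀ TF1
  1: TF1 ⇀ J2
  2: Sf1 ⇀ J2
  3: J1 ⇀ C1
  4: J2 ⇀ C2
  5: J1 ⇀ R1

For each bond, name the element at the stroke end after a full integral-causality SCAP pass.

β2 →Sf1  (Sf1 (Sf) sets flow on bond)
β3 →J1  (C1 integral (e out))
β4 →J2  (prefer integral on C2)
β1 →TF1  (J2: bond 4 brought effort, rest push out)
β0 →J1  (TF1 one-in-one-out from 1)
β5 →R1  (J1: last free bond brings flow in)

#0 stroke at J1
#1 stroke at TF1
#2 stroke at Sf1
#3 stroke at J1
#4 stroke at J2
#5 stroke at R1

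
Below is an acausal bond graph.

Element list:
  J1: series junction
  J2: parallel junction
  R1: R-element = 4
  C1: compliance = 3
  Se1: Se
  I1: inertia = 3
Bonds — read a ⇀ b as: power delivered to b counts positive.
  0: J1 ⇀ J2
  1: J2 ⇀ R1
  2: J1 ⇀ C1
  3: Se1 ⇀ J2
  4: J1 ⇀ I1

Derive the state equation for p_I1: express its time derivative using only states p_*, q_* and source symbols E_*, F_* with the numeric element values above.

dp_I1/dt = -E_Se1 - q_C1/3

#3 →J2  (Se1 (Se) sets effort on bond)
#0 →J1  (0-jn J2 has e-setter on 3)
#1 →R1  (common-e at J2 fixed by 3)
#2 →J1  (prefer integral on C1)
#4 →I1  (only one flow-in slot at J1)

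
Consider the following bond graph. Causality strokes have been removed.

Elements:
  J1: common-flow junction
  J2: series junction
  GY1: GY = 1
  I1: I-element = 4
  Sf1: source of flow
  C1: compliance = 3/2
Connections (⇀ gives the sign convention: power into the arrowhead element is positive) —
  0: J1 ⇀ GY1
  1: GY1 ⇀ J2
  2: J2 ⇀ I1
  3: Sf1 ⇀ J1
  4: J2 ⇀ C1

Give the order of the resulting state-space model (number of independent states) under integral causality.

2  (C1, I1 all integral)

β3 stroke at Sf1  (Sf1 (Sf) sets flow on bond)
β0 stroke at J1  (J1: bond 3 brought flow, rest push out)
β1 stroke at J2  (GY GY1: same side as bond 0)
β2 stroke at I1  (I1 outputs flow p/I1)
β4 stroke at J2  (J2: bond 2 brought flow, rest push out)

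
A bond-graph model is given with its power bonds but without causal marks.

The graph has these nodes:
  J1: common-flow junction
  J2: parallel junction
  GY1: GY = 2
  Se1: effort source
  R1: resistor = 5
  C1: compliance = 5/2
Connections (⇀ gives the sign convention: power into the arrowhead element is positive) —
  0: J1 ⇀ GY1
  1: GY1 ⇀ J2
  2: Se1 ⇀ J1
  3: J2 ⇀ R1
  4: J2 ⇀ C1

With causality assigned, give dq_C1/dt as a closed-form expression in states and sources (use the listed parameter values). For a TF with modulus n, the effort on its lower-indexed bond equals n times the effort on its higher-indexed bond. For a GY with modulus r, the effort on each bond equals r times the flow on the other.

#2 →J1  (source Se1 imposes e)
#0 →GY1  (closing 1-jn rule on J1)
#1 →GY1  (GY GY1: same side as bond 0)
#4 →J2  (C1 outputs effort q/C1)
#3 →R1  (J2 effort already set via bond 4)

dq_C1/dt = E_Se1/2 - 2*q_C1/25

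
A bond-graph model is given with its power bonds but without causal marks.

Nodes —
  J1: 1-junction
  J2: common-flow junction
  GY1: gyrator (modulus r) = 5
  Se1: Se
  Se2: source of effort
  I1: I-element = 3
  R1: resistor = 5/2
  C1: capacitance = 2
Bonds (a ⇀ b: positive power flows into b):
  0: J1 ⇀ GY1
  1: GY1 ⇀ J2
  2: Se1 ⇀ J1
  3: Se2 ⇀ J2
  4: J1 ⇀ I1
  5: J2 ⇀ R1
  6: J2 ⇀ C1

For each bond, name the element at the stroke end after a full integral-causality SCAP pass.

β0 →J1
β1 →J2
β2 →J1
β3 →J2
β4 →I1
β5 →R1
β6 →J2

#2 →J1  (Se1: effort source, stroke at far end)
#3 →J2  (Se2: effort source, stroke at far end)
#4 →I1  (I1 outputs flow p/I1)
#0 →J1  (common-f at J1 fixed by 4)
#1 →J2  (GY1: gyrator matches bond 0)
#6 →J2  (C1: C, integral causality)
#5 →R1  (closing 1-jn rule on J2)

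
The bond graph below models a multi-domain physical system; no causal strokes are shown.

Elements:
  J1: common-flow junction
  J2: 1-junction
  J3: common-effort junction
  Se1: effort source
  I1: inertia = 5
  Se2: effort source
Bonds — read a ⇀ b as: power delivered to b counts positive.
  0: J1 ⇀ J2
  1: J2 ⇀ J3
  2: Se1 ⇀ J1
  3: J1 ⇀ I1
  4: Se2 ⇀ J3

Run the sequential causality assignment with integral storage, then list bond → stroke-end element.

#2 stroke at J1  (Se1 (Se) sets effort on bond)
#4 stroke at J3  (Se2 (Se) sets effort on bond)
#1 stroke at J2  (common-e at J3 fixed by 4)
#0 stroke at J1  (closing 1-jn rule on J2)
#3 stroke at I1  (J1: last free bond brings flow in)

bond 0 →J1
bond 1 →J2
bond 2 →J1
bond 3 →I1
bond 4 →J3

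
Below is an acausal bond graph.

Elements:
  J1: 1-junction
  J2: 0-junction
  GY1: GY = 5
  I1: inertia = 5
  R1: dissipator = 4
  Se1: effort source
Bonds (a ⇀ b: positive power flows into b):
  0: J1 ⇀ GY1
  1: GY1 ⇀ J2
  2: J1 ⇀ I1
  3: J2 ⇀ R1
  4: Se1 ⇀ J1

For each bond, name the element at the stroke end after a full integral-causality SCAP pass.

b0 |J1
b1 |J2
b2 |I1
b3 |R1
b4 |J1

#4 →J1  (source Se1 imposes e)
#2 →I1  (prefer integral on I1)
#0 →J1  (common-f at J1 fixed by 2)
#1 →J2  (GY1: gyrator matches bond 0)
#3 →R1  (0-jn J2 has e-setter on 1)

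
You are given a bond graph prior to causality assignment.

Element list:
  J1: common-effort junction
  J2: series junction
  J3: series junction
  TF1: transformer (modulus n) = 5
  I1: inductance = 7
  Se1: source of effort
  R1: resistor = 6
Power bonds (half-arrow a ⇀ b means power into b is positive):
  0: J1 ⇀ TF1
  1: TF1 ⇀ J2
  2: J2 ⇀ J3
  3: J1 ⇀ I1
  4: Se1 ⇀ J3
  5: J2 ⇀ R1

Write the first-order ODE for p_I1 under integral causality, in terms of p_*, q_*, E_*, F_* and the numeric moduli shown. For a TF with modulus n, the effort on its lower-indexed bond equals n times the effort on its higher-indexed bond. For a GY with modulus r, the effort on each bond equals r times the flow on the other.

bond 4 stroke at J3  (source Se1 imposes e)
bond 2 stroke at J2  (J3 needs exactly one f-in)
bond 3 stroke at I1  (I1 integral (f out))
bond 0 stroke at J1  (only one effort-in slot at J1)
bond 1 stroke at TF1  (through TF1, causality passes straight; one stroke at TF1)
bond 5 stroke at J2  (J2: bond 1 brought flow, rest push out)

dp_I1/dt = -5*E_Se1 - 150*p_I1/7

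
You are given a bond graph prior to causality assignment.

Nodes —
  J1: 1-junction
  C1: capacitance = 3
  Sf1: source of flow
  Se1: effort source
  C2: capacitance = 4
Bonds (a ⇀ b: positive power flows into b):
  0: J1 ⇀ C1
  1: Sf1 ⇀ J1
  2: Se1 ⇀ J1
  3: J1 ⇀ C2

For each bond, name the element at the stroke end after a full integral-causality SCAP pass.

bond 0 |J1
bond 1 |Sf1
bond 2 |J1
bond 3 |J1

b1 |Sf1  (Sf1: flow source, stroke at near end)
b2 |J1  (source Se1 imposes e)
b0 |J1  (common-f at J1 fixed by 1)
b3 |J1  (J1 flow already set via bond 1)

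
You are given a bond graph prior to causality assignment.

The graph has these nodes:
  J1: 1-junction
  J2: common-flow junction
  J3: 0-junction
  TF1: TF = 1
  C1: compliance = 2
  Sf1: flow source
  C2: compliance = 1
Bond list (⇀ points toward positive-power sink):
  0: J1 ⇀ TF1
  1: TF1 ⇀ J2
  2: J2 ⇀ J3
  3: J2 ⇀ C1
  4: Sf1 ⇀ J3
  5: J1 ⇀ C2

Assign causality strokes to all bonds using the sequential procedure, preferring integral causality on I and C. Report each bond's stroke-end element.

b0 →TF1
b1 →J2
b2 →J3
b3 →J2
b4 →Sf1
b5 →J1

bond 4 stroke at Sf1  (Sf1: flow source, stroke at near end)
bond 2 stroke at J3  (J3 needs exactly one e-in)
bond 1 stroke at J2  (J2 flow already set via bond 2)
bond 3 stroke at J2  (1-jn J2 has f-setter on 2)
bond 0 stroke at TF1  (TF1: transformer flips bond 1)
bond 5 stroke at J1  (1-jn J1 has f-setter on 0)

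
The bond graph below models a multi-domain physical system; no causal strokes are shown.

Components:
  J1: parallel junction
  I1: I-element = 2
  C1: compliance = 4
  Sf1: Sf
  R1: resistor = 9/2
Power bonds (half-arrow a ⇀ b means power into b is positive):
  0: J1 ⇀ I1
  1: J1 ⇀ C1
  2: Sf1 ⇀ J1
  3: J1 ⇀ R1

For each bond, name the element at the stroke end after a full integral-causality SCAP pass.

β0 stroke→I1
β1 stroke→J1
β2 stroke→Sf1
β3 stroke→R1

b2 →Sf1  (Sf1 fixes flow; stroke at Sf1)
b0 →I1  (prefer integral on I1)
b1 →J1  (prefer integral on C1)
b3 →R1  (0-jn J1 has e-setter on 1)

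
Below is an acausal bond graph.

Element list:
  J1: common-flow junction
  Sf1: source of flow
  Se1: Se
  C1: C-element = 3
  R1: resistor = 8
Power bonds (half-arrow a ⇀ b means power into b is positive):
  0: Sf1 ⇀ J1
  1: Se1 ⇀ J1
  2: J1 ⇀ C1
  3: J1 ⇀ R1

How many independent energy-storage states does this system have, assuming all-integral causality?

β0 stroke at Sf1  (Sf1 fixes flow; stroke at Sf1)
β1 stroke at J1  (Se1 (Se) sets effort on bond)
β2 stroke at J1  (1-jn J1 has f-setter on 0)
β3 stroke at J1  (common-f at J1 fixed by 0)

1  (C1 all integral)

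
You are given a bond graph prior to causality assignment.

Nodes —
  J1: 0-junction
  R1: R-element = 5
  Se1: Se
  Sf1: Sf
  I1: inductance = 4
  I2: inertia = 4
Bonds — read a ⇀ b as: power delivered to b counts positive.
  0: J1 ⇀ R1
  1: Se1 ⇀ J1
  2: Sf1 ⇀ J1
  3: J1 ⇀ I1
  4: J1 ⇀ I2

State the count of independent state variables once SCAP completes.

2  (I1, I2 all integral)

b1 stroke at J1  (Se1 fixes effort; stroke away)
b2 stroke at Sf1  (Sf1 (Sf) sets flow on bond)
b0 stroke at R1  (common-e at J1 fixed by 1)
b3 stroke at I1  (J1: bond 1 brought effort, rest push out)
b4 stroke at I2  (0-jn J1 has e-setter on 1)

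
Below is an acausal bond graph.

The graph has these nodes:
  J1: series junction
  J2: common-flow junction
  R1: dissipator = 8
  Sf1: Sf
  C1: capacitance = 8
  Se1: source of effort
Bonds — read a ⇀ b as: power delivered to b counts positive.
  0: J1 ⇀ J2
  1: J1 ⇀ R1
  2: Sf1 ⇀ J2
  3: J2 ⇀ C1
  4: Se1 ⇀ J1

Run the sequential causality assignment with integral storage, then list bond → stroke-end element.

β0 |J2
β1 |J1
β2 |Sf1
β3 |J2
β4 |J1

#2 stroke→Sf1  (source Sf1 imposes f)
#4 stroke→J1  (source Se1 imposes e)
#0 stroke→J2  (J2 flow already set via bond 2)
#3 stroke→J2  (1-jn J2 has f-setter on 2)
#1 stroke→J1  (J1: bond 0 brought flow, rest push out)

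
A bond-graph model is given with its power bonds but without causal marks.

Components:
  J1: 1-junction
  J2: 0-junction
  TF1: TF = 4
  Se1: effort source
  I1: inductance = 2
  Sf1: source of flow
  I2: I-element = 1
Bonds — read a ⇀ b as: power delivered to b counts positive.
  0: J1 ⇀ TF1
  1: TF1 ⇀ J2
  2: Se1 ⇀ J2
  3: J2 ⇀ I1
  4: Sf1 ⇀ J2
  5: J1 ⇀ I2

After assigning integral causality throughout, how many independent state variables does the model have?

b2 stroke at J2  (Se1 fixes effort; stroke away)
b4 stroke at Sf1  (Sf1: flow source, stroke at near end)
b1 stroke at TF1  (0-jn J2 has e-setter on 2)
b3 stroke at I1  (J2: bond 2 brought effort, rest push out)
b0 stroke at J1  (TF1 one-in-one-out from 1)
b5 stroke at I2  (closing 1-jn rule on J1)

2  (I1, I2 all integral)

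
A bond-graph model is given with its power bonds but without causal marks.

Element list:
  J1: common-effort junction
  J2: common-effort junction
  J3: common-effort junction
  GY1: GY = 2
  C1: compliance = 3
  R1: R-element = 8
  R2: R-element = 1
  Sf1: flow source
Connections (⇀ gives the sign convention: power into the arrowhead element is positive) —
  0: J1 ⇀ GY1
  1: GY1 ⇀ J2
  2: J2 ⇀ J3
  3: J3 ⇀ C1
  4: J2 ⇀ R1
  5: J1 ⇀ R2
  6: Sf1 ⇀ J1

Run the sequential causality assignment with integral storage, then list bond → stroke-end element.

β0 stroke→GY1
β1 stroke→GY1
β2 stroke→J2
β3 stroke→J3
β4 stroke→R1
β5 stroke→J1
β6 stroke→Sf1

β6 |Sf1  (Sf1 (Sf) sets flow on bond)
β3 |J3  (C1 outputs effort q/C1)
β2 |J2  (J3: bond 3 brought effort, rest push out)
β1 |GY1  (common-e at J2 fixed by 2)
β4 |R1  (0-jn J2 has e-setter on 2)
β0 |GY1  (GY GY1: same side as bond 1)
β5 |J1  (J1 needs exactly one e-in)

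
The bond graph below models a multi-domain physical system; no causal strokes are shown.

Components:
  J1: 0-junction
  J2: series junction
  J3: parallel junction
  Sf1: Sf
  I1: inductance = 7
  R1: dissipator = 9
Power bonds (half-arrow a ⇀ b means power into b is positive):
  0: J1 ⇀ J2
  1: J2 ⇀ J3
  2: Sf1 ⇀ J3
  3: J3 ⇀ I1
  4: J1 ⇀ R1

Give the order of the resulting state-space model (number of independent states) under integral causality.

b2 stroke→Sf1  (Sf1: flow source, stroke at near end)
b3 stroke→I1  (I1 outputs flow p/I1)
b1 stroke→J3  (J3: last free bond brings effort in)
b0 stroke→J2  (J2 flow already set via bond 1)
b4 stroke→J1  (J1: last free bond brings effort in)

1  (I1 all integral)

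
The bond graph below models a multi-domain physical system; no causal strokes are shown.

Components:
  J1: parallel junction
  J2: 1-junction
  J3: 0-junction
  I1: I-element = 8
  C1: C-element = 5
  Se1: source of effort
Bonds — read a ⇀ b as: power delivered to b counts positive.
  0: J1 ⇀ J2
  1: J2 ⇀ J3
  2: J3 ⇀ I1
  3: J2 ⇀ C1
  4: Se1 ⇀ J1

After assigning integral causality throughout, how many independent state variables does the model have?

2  (C1, I1 all integral)

bond 4 stroke→J1  (Se1 (Se) sets effort on bond)
bond 0 stroke→J2  (common-e at J1 fixed by 4)
bond 2 stroke→I1  (prefer integral on I1)
bond 1 stroke→J3  (only one effort-in slot at J3)
bond 3 stroke→J2  (1-jn J2 has f-setter on 1)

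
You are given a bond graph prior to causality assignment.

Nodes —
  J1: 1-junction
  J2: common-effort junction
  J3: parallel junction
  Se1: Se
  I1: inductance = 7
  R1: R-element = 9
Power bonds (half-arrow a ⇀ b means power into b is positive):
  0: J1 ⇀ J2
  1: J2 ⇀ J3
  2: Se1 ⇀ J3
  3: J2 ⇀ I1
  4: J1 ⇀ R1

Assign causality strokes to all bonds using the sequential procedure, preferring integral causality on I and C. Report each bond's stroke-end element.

#0 |J1
#1 |J2
#2 |J3
#3 |I1
#4 |R1

bond 2 stroke→J3  (Se1 (Se) sets effort on bond)
bond 1 stroke→J2  (J3 effort already set via bond 2)
bond 0 stroke→J1  (J2: bond 1 brought effort, rest push out)
bond 3 stroke→I1  (common-e at J2 fixed by 1)
bond 4 stroke→R1  (only one flow-in slot at J1)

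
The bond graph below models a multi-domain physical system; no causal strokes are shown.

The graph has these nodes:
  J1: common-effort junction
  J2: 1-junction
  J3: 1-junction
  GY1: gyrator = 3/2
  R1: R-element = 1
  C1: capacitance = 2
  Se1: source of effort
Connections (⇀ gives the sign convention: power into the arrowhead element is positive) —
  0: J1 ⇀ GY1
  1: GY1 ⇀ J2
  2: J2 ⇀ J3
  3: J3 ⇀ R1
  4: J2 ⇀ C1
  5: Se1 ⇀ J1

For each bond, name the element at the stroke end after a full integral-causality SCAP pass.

b0 stroke→GY1
b1 stroke→GY1
b2 stroke→J2
b3 stroke→J3
b4 stroke→J2
b5 stroke→J1

b5 stroke at J1  (Se1: effort source, stroke at far end)
b0 stroke at GY1  (0-jn J1 has e-setter on 5)
b1 stroke at GY1  (GY1 both-in/both-out from 0)
b2 stroke at J2  (J2: bond 1 brought flow, rest push out)
b4 stroke at J2  (J2: bond 1 brought flow, rest push out)
b3 stroke at J3  (1-jn J3 has f-setter on 2)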